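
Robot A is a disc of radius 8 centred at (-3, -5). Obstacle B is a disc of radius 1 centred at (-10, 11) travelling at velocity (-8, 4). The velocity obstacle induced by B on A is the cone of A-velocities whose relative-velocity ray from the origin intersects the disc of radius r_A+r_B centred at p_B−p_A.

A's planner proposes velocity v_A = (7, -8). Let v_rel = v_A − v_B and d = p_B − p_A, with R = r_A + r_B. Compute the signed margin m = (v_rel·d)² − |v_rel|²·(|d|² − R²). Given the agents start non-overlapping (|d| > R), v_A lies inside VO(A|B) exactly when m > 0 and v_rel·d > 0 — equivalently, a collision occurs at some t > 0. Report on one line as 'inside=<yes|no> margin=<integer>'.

d = (-7, 16),  |d|² = 305;  R = 8+1 = 9,  c = 305−9² = 224
v_rel = (15, -12),  |v_rel|² = 369;  v_rel·d = (15)·(-7) + (-12)·(16) = -297
369·t² + 594·t + 224 = 0  ⇒  m = (-297)² − 369·224 = 5553
m = 5553 > 0,  v_rel·d = -297 < 0  ⇒  outside

inside=no margin=5553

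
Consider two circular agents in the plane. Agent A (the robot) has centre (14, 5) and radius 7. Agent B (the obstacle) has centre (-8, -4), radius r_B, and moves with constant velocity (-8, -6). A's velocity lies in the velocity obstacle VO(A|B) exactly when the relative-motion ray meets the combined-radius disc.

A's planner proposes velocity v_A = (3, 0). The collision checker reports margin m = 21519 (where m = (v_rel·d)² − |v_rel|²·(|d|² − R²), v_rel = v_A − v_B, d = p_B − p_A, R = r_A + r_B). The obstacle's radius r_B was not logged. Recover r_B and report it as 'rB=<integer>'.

m = 21519
d = (-22, -9);  v_rel = (11, 6),  |v_rel|² = 157
v_rel×d = (11)·(-9) − (6)·(-22) = 33
since m = R²·157 − 33²:  R² = (1089 + 21519) / 157 = 144
R = √144 = 12  ⇒  r_B = 12 − 7 = 5

rB=5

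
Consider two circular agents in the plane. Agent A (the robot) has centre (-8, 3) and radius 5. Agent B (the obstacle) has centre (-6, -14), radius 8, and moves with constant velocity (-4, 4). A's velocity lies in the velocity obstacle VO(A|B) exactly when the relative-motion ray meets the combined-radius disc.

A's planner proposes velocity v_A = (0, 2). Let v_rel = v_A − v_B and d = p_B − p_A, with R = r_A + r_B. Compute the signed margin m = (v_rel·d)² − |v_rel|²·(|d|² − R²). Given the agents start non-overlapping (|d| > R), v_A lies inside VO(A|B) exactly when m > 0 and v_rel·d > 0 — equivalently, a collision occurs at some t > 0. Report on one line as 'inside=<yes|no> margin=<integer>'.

d = (2, -17),  |d|² = 293;  R = 5+8 = 13,  c = 293−13² = 124
v_rel = (4, -2),  |v_rel|² = 20;  v_rel·d = (4)·(2) + (-2)·(-17) = 42
20·t² − 84·t + 124 = 0  ⇒  m = 42² − 20·124 = -716
m = -716 < 0,  v_rel·d = 42 > 0  ⇒  outside

inside=no margin=-716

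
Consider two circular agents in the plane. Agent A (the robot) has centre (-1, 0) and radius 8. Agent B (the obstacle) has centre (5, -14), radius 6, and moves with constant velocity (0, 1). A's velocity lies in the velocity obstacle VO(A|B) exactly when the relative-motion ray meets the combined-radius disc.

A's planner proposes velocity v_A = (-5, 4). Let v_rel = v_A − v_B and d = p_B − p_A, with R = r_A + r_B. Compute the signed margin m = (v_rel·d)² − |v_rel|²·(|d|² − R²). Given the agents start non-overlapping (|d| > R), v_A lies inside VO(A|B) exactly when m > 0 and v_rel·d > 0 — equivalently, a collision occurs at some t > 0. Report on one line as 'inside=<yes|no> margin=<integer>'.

d = (6, -14),  |d|² = 232;  R = 8+6 = 14,  c = 232−14² = 36
v_rel = (-5, 3),  |v_rel|² = 34;  v_rel·d = (-5)·(6) + (3)·(-14) = -72
34·t² + 144·t + 36 = 0  ⇒  m = (-72)² − 34·36 = 3960
m = 3960 > 0,  v_rel·d = -72 < 0  ⇒  outside

inside=no margin=3960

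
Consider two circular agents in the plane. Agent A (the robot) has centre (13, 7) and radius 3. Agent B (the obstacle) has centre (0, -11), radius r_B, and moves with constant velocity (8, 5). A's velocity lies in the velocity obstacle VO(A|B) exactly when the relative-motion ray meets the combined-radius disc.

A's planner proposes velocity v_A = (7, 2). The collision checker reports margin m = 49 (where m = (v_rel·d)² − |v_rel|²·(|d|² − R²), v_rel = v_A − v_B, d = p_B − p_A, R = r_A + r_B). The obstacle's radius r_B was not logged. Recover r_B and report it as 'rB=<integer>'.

m = 49
d = (-13, -18);  v_rel = (-1, -3),  |v_rel|² = 10
v_rel×d = (-1)·(-18) − (-3)·(-13) = -21
since m = R²·10 − (-21)²:  R² = (441 + 49) / 10 = 49
R = √49 = 7  ⇒  r_B = 7 − 3 = 4

rB=4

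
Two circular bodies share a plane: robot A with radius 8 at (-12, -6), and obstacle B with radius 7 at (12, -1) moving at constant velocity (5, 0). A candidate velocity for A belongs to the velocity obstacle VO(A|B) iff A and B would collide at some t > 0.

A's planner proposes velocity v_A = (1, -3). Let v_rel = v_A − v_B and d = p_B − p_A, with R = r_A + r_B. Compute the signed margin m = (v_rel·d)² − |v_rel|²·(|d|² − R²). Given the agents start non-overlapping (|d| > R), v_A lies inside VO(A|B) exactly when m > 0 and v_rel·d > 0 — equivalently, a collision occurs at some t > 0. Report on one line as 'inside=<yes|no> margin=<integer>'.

d = (24, 5),  |d|² = 601;  R = 8+7 = 15,  c = 601−15² = 376
v_rel = (-4, -3),  |v_rel|² = 25;  v_rel·d = (-4)·(24) + (-3)·(5) = -111
25·t² + 222·t + 376 = 0  ⇒  m = (-111)² − 25·376 = 2921
m = 2921 > 0,  v_rel·d = -111 < 0  ⇒  outside

inside=no margin=2921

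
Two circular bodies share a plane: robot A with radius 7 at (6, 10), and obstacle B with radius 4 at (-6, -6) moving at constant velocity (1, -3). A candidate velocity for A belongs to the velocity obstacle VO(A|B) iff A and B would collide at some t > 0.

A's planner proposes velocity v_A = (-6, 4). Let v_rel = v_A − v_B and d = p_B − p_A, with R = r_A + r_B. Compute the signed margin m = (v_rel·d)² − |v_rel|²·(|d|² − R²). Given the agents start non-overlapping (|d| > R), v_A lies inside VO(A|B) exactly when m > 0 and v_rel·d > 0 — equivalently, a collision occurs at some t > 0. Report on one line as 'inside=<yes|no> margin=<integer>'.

d = (-12, -16),  |d|² = 400;  R = 7+4 = 11,  c = 400−11² = 279
v_rel = (-7, 7),  |v_rel|² = 98;  v_rel·d = (-7)·(-12) + (7)·(-16) = -28
98·t² + 56·t + 279 = 0  ⇒  m = (-28)² − 98·279 = -26558
m = -26558 < 0,  v_rel·d = -28 < 0  ⇒  outside

inside=no margin=-26558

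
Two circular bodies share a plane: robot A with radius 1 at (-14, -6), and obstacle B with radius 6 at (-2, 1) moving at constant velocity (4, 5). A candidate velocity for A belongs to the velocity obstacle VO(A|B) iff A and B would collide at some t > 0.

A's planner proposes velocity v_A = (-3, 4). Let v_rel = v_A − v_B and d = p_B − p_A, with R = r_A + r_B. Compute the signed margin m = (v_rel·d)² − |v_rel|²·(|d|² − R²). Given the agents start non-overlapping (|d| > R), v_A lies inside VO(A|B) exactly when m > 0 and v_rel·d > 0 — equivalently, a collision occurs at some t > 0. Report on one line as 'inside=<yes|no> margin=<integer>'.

d = (12, 7),  |d|² = 193;  R = 1+6 = 7,  c = 193−7² = 144
v_rel = (-7, -1),  |v_rel|² = 50;  v_rel·d = (-7)·(12) + (-1)·(7) = -91
50·t² + 182·t + 144 = 0  ⇒  m = (-91)² − 50·144 = 1081
m = 1081 > 0,  v_rel·d = -91 < 0  ⇒  outside

inside=no margin=1081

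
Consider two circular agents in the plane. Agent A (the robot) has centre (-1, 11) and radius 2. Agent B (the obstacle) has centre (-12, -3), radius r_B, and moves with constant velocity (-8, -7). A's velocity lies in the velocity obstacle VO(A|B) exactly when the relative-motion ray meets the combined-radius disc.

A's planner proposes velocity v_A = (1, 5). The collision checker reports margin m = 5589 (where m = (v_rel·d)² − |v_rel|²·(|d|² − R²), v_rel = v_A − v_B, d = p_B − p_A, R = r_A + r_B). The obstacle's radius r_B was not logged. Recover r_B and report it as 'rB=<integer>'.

m = 5589
d = (-11, -14);  v_rel = (9, 12),  |v_rel|² = 225
v_rel×d = (9)·(-14) − (12)·(-11) = 6
since m = R²·225 − 6²:  R² = (36 + 5589) / 225 = 25
R = √25 = 5  ⇒  r_B = 5 − 2 = 3

rB=3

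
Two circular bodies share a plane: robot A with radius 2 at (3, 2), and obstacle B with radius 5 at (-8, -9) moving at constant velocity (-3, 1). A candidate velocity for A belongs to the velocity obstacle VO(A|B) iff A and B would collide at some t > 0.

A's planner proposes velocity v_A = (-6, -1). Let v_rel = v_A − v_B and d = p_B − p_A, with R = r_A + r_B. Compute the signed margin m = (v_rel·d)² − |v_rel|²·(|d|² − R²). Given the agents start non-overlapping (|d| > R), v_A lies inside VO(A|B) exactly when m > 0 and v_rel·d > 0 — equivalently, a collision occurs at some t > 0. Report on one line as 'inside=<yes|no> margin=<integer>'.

d = (-11, -11),  |d|² = 242;  R = 2+5 = 7,  c = 242−7² = 193
v_rel = (-3, -2),  |v_rel|² = 13;  v_rel·d = (-3)·(-11) + (-2)·(-11) = 55
13·t² − 110·t + 193 = 0  ⇒  m = 55² − 13·193 = 516
m = 516 > 0,  v_rel·d = 55 > 0  ⇒  inside

inside=yes margin=516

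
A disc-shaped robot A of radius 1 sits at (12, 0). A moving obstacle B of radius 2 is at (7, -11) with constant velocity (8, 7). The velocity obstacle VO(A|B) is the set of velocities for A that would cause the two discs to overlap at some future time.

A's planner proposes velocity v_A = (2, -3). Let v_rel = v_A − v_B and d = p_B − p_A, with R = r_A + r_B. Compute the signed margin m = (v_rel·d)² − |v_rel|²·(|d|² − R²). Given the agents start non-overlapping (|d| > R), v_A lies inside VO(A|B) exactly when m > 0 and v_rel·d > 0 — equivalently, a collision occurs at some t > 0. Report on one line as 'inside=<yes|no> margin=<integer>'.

d = (-5, -11),  |d|² = 146;  R = 1+2 = 3,  c = 146−3² = 137
v_rel = (-6, -10),  |v_rel|² = 136;  v_rel·d = (-6)·(-5) + (-10)·(-11) = 140
136·t² − 280·t + 137 = 0  ⇒  m = 140² − 136·137 = 968
m = 968 > 0,  v_rel·d = 140 > 0  ⇒  inside

inside=yes margin=968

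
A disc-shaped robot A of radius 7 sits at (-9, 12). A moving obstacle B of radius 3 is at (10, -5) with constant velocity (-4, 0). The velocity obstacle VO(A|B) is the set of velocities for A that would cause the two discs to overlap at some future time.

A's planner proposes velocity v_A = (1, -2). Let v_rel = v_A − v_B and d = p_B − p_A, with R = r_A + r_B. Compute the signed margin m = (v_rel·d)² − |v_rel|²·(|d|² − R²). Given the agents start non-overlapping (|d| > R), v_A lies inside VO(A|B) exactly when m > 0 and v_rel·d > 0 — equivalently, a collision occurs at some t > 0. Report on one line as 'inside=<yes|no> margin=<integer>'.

d = (19, -17),  |d|² = 650;  R = 7+3 = 10,  c = 650−10² = 550
v_rel = (5, -2),  |v_rel|² = 29;  v_rel·d = (5)·(19) + (-2)·(-17) = 129
29·t² − 258·t + 550 = 0  ⇒  m = 129² − 29·550 = 691
m = 691 > 0,  v_rel·d = 129 > 0  ⇒  inside

inside=yes margin=691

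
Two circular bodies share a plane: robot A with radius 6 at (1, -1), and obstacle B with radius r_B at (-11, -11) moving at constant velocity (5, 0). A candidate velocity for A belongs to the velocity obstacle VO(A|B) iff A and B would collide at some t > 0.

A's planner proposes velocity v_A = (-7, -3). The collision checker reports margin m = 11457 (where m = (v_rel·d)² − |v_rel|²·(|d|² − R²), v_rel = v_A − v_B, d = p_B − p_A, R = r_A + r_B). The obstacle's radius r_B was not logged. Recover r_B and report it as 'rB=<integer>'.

m = 11457
d = (-12, -10);  v_rel = (-12, -3),  |v_rel|² = 153
v_rel×d = (-12)·(-10) − (-3)·(-12) = 84
since m = R²·153 − 84²:  R² = (7056 + 11457) / 153 = 121
R = √121 = 11  ⇒  r_B = 11 − 6 = 5

rB=5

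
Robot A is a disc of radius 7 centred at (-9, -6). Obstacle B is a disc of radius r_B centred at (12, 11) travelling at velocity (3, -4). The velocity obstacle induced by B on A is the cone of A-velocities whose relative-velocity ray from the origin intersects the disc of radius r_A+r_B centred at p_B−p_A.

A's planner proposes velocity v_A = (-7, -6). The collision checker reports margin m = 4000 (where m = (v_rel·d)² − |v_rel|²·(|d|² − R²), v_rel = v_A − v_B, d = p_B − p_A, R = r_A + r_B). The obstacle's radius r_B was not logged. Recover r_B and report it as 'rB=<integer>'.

m = 4000
d = (21, 17);  v_rel = (-10, -2),  |v_rel|² = 104
v_rel×d = (-10)·(17) − (-2)·(21) = -128
since m = R²·104 − (-128)²:  R² = (16384 + 4000) / 104 = 196
R = √196 = 14  ⇒  r_B = 14 − 7 = 7

rB=7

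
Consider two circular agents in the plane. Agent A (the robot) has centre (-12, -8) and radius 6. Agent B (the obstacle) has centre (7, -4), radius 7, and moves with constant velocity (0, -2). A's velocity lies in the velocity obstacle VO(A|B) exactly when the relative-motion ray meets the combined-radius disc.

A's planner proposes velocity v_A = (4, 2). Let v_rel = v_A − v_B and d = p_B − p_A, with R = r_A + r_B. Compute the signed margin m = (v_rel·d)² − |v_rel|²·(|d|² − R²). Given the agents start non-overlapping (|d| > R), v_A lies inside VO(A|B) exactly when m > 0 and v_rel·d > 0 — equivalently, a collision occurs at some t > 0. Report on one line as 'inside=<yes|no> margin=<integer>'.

d = (19, 4),  |d|² = 377;  R = 6+7 = 13,  c = 377−13² = 208
v_rel = (4, 4),  |v_rel|² = 32;  v_rel·d = (4)·(19) + (4)·(4) = 92
32·t² − 184·t + 208 = 0  ⇒  m = 92² − 32·208 = 1808
m = 1808 > 0,  v_rel·d = 92 > 0  ⇒  inside

inside=yes margin=1808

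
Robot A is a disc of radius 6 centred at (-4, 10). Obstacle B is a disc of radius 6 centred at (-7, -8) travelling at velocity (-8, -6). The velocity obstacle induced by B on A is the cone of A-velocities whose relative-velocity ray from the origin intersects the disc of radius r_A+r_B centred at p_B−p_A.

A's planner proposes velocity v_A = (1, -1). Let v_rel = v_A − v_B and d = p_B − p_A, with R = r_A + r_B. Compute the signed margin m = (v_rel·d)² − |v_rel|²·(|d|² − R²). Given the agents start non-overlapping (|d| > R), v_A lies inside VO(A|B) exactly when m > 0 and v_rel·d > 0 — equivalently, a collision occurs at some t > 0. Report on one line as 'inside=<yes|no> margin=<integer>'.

d = (-3, -18),  |d|² = 333;  R = 6+6 = 12,  c = 333−12² = 189
v_rel = (9, 5),  |v_rel|² = 106;  v_rel·d = (9)·(-3) + (5)·(-18) = -117
106·t² + 234·t + 189 = 0  ⇒  m = (-117)² − 106·189 = -6345
m = -6345 < 0,  v_rel·d = -117 < 0  ⇒  outside

inside=no margin=-6345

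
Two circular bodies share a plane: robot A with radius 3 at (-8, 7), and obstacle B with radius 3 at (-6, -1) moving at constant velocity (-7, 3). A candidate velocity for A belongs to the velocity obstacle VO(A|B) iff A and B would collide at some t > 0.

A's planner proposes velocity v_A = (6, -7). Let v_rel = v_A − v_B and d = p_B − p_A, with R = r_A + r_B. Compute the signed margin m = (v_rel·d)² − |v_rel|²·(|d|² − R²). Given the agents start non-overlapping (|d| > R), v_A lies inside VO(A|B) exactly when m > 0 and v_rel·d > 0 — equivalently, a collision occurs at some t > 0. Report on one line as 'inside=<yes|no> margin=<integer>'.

d = (2, -8),  |d|² = 68;  R = 3+3 = 6,  c = 68−6² = 32
v_rel = (13, -10),  |v_rel|² = 269;  v_rel·d = (13)·(2) + (-10)·(-8) = 106
269·t² − 212·t + 32 = 0  ⇒  m = 106² − 269·32 = 2628
m = 2628 > 0,  v_rel·d = 106 > 0  ⇒  inside

inside=yes margin=2628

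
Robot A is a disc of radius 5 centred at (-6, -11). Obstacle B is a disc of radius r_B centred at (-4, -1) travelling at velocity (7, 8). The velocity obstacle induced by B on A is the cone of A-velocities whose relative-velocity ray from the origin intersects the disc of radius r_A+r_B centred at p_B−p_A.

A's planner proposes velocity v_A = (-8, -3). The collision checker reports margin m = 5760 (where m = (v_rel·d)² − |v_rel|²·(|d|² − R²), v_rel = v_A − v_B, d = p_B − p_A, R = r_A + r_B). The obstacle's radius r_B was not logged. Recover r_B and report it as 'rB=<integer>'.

m = 5760
d = (2, 10);  v_rel = (-15, -11),  |v_rel|² = 346
v_rel×d = (-15)·(10) − (-11)·(2) = -128
since m = R²·346 − (-128)²:  R² = (16384 + 5760) / 346 = 64
R = √64 = 8  ⇒  r_B = 8 − 5 = 3

rB=3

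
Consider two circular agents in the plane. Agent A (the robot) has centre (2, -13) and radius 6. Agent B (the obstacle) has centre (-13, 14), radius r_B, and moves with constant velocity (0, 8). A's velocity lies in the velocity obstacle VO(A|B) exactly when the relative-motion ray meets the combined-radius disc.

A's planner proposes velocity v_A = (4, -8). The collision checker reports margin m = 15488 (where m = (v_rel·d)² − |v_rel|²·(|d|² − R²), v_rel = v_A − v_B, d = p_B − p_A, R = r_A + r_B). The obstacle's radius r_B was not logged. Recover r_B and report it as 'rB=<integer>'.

m = 15488
d = (-15, 27);  v_rel = (4, -16),  |v_rel|² = 272
v_rel×d = (4)·(27) − (-16)·(-15) = -132
since m = R²·272 − (-132)²:  R² = (17424 + 15488) / 272 = 121
R = √121 = 11  ⇒  r_B = 11 − 6 = 5

rB=5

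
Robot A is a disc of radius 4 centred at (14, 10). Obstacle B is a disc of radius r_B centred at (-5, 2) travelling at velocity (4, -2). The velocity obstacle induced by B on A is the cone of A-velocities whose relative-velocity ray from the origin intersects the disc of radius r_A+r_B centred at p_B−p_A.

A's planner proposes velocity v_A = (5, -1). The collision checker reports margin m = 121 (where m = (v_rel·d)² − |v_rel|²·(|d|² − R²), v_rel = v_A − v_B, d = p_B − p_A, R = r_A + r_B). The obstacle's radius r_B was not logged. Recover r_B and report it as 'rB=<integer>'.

m = 121
d = (-19, -8);  v_rel = (1, 1),  |v_rel|² = 2
v_rel×d = (1)·(-8) − (1)·(-19) = 11
since m = R²·2 − 11²:  R² = (121 + 121) / 2 = 121
R = √121 = 11  ⇒  r_B = 11 − 4 = 7

rB=7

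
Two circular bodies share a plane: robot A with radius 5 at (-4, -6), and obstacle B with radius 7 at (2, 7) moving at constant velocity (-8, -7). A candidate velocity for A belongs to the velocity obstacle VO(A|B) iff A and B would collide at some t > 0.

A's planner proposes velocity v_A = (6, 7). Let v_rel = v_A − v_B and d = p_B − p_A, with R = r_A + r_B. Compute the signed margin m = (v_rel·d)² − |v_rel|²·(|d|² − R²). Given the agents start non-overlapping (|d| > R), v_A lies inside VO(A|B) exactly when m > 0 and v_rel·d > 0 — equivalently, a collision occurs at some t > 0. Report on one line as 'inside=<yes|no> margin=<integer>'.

d = (6, 13),  |d|² = 205;  R = 5+7 = 12,  c = 205−12² = 61
v_rel = (14, 14),  |v_rel|² = 392;  v_rel·d = (14)·(6) + (14)·(13) = 266
392·t² − 532·t + 61 = 0  ⇒  m = 266² − 392·61 = 46844
m = 46844 > 0,  v_rel·d = 266 > 0  ⇒  inside

inside=yes margin=46844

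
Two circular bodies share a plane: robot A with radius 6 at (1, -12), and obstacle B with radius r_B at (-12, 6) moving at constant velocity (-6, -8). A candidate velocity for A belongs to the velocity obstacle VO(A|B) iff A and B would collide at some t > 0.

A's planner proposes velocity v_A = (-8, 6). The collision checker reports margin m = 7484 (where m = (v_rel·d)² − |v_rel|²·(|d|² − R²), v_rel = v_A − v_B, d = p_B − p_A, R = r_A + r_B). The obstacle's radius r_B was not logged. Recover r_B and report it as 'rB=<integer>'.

m = 7484
d = (-13, 18);  v_rel = (-2, 14),  |v_rel|² = 200
v_rel×d = (-2)·(18) − (14)·(-13) = 146
since m = R²·200 − 146²:  R² = (21316 + 7484) / 200 = 144
R = √144 = 12  ⇒  r_B = 12 − 6 = 6

rB=6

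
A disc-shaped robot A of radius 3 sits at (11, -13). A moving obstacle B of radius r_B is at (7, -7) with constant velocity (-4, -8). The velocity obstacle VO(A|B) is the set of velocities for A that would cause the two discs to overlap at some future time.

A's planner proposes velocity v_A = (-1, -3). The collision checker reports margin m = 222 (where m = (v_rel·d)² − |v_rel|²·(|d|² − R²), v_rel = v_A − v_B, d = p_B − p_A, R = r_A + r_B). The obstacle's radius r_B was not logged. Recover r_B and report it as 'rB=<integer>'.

m = 222
d = (-4, 6);  v_rel = (3, 5),  |v_rel|² = 34
v_rel×d = (3)·(6) − (5)·(-4) = 38
since m = R²·34 − 38²:  R² = (1444 + 222) / 34 = 49
R = √49 = 7  ⇒  r_B = 7 − 3 = 4

rB=4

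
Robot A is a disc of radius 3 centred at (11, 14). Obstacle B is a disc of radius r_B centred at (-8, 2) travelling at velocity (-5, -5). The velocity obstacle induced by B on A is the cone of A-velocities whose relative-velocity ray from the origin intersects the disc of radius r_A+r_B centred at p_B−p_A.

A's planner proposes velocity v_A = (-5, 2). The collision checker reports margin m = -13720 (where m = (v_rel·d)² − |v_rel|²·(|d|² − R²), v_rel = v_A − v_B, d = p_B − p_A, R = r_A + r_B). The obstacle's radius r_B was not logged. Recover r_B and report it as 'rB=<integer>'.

m = -13720
d = (-19, -12);  v_rel = (0, 7),  |v_rel|² = 49
v_rel×d = (0)·(-12) − (7)·(-19) = 133
since m = R²·49 − 133²:  R² = (17689 + -13720) / 49 = 81
R = √81 = 9  ⇒  r_B = 9 − 3 = 6

rB=6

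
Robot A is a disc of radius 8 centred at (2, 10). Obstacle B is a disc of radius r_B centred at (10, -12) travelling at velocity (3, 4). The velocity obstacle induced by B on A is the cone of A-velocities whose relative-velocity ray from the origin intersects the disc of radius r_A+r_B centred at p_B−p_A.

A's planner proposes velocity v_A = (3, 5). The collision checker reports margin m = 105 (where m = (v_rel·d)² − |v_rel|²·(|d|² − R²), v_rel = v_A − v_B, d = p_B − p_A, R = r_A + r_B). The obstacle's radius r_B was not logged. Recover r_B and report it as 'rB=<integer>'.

m = 105
d = (8, -22);  v_rel = (0, 1),  |v_rel|² = 1
v_rel×d = (0)·(-22) − (1)·(8) = -8
since m = R²·1 − (-8)²:  R² = (64 + 105) / 1 = 169
R = √169 = 13  ⇒  r_B = 13 − 8 = 5

rB=5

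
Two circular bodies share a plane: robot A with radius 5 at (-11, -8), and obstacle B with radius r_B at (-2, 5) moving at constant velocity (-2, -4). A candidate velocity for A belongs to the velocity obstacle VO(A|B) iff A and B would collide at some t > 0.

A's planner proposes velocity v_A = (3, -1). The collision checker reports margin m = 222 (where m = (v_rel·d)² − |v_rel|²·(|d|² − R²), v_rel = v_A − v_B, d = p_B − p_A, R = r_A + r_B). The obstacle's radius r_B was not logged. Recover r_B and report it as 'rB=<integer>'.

m = 222
d = (9, 13);  v_rel = (5, 3),  |v_rel|² = 34
v_rel×d = (5)·(13) − (3)·(9) = 38
since m = R²·34 − 38²:  R² = (1444 + 222) / 34 = 49
R = √49 = 7  ⇒  r_B = 7 − 5 = 2

rB=2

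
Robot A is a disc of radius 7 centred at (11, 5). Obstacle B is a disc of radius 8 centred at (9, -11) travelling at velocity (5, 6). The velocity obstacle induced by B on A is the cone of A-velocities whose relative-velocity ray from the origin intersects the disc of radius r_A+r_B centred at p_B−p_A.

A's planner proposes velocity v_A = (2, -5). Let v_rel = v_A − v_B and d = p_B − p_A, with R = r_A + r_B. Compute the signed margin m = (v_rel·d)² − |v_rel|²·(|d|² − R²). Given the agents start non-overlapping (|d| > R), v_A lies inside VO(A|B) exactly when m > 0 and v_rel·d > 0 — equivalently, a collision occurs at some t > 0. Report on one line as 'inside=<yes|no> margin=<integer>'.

d = (-2, -16),  |d|² = 260;  R = 7+8 = 15,  c = 260−15² = 35
v_rel = (-3, -11),  |v_rel|² = 130;  v_rel·d = (-3)·(-2) + (-11)·(-16) = 182
130·t² − 364·t + 35 = 0  ⇒  m = 182² − 130·35 = 28574
m = 28574 > 0,  v_rel·d = 182 > 0  ⇒  inside

inside=yes margin=28574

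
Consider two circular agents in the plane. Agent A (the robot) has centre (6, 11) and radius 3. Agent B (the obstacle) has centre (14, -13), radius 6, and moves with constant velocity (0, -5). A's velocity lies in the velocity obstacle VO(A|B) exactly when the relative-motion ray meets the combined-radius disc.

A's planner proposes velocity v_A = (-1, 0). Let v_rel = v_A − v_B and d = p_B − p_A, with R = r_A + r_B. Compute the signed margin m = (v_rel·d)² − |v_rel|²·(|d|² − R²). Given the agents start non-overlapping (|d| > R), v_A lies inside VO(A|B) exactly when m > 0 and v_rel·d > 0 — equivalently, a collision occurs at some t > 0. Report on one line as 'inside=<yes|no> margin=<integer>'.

d = (8, -24),  |d|² = 640;  R = 3+6 = 9,  c = 640−9² = 559
v_rel = (-1, 5),  |v_rel|² = 26;  v_rel·d = (-1)·(8) + (5)·(-24) = -128
26·t² + 256·t + 559 = 0  ⇒  m = (-128)² − 26·559 = 1850
m = 1850 > 0,  v_rel·d = -128 < 0  ⇒  outside

inside=no margin=1850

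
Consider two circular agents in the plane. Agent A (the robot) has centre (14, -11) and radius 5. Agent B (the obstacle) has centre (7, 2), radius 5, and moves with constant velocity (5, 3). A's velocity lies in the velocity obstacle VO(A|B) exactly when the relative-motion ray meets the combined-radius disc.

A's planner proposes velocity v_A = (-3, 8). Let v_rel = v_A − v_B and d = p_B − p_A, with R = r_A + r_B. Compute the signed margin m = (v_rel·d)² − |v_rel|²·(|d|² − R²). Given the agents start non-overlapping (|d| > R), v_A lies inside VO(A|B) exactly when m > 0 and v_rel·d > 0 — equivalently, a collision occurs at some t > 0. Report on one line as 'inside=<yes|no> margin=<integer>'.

d = (-7, 13),  |d|² = 218;  R = 5+5 = 10,  c = 218−10² = 118
v_rel = (-8, 5),  |v_rel|² = 89;  v_rel·d = (-8)·(-7) + (5)·(13) = 121
89·t² − 242·t + 118 = 0  ⇒  m = 121² − 89·118 = 4139
m = 4139 > 0,  v_rel·d = 121 > 0  ⇒  inside

inside=yes margin=4139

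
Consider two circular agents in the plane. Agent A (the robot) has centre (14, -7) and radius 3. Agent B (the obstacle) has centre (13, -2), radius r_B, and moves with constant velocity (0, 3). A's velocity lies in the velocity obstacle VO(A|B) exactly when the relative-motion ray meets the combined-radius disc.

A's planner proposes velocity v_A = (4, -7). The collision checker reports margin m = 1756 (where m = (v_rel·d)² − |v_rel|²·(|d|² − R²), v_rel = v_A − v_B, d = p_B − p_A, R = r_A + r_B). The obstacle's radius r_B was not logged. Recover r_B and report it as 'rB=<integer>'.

m = 1756
d = (-1, 5);  v_rel = (4, -10),  |v_rel|² = 116
v_rel×d = (4)·(5) − (-10)·(-1) = 10
since m = R²·116 − 10²:  R² = (100 + 1756) / 116 = 16
R = √16 = 4  ⇒  r_B = 4 − 3 = 1

rB=1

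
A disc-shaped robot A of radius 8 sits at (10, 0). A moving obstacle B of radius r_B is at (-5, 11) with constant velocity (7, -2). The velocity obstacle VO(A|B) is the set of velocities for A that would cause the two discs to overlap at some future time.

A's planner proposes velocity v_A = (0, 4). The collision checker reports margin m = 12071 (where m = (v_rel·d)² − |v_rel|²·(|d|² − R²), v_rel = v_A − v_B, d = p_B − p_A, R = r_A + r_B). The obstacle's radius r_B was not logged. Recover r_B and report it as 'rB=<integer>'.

m = 12071
d = (-15, 11);  v_rel = (-7, 6),  |v_rel|² = 85
v_rel×d = (-7)·(11) − (6)·(-15) = 13
since m = R²·85 − 13²:  R² = (169 + 12071) / 85 = 144
R = √144 = 12  ⇒  r_B = 12 − 8 = 4

rB=4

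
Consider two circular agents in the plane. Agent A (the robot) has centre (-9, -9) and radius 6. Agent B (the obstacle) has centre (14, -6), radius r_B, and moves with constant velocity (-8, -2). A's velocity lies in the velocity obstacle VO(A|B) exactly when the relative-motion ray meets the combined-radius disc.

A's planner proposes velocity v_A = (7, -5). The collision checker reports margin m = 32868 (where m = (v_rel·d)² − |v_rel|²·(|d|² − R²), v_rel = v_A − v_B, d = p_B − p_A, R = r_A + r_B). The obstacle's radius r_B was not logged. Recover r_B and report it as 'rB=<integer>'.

m = 32868
d = (23, 3);  v_rel = (15, -3),  |v_rel|² = 234
v_rel×d = (15)·(3) − (-3)·(23) = 114
since m = R²·234 − 114²:  R² = (12996 + 32868) / 234 = 196
R = √196 = 14  ⇒  r_B = 14 − 6 = 8

rB=8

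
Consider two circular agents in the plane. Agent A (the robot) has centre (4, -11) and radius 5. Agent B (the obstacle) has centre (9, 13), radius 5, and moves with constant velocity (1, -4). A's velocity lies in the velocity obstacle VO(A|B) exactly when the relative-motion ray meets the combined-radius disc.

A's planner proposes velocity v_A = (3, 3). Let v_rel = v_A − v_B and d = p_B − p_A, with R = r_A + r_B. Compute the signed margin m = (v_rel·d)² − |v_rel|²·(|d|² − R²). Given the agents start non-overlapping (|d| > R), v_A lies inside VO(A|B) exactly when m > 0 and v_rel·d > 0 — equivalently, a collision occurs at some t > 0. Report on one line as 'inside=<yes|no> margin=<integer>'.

d = (5, 24),  |d|² = 601;  R = 5+5 = 10,  c = 601−10² = 501
v_rel = (2, 7),  |v_rel|² = 53;  v_rel·d = (2)·(5) + (7)·(24) = 178
53·t² − 356·t + 501 = 0  ⇒  m = 178² − 53·501 = 5131
m = 5131 > 0,  v_rel·d = 178 > 0  ⇒  inside

inside=yes margin=5131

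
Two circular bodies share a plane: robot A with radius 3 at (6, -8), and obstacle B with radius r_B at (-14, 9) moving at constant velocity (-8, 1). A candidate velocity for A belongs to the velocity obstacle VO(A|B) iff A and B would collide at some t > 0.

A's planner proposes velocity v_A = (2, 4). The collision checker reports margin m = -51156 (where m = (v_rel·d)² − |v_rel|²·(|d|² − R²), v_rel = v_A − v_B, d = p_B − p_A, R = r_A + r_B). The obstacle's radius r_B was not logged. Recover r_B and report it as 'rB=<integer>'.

m = -51156
d = (-20, 17);  v_rel = (10, 3),  |v_rel|² = 109
v_rel×d = (10)·(17) − (3)·(-20) = 230
since m = R²·109 − 230²:  R² = (52900 + -51156) / 109 = 16
R = √16 = 4  ⇒  r_B = 4 − 3 = 1

rB=1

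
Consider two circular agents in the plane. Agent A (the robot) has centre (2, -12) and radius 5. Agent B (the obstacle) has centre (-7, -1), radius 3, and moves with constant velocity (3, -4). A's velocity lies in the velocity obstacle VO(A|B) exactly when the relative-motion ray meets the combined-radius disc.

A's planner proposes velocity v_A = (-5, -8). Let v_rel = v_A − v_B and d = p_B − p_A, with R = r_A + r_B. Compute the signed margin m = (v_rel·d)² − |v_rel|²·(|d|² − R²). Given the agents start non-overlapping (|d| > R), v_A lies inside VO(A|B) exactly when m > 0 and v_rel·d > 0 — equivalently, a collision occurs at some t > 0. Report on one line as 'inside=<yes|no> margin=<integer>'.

d = (-9, 11),  |d|² = 202;  R = 5+3 = 8,  c = 202−8² = 138
v_rel = (-8, -4),  |v_rel|² = 80;  v_rel·d = (-8)·(-9) + (-4)·(11) = 28
80·t² − 56·t + 138 = 0  ⇒  m = 28² − 80·138 = -10256
m = -10256 < 0,  v_rel·d = 28 > 0  ⇒  outside

inside=no margin=-10256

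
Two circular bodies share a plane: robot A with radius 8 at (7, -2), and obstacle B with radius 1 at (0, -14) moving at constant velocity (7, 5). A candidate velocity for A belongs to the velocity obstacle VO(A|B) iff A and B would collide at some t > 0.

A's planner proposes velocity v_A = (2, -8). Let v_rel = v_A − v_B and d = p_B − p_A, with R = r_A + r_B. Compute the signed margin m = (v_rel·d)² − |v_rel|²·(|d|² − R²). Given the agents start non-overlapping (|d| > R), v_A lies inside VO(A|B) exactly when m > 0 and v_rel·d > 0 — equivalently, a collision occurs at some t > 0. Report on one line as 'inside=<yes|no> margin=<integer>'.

d = (-7, -12),  |d|² = 193;  R = 8+1 = 9,  c = 193−9² = 112
v_rel = (-5, -13),  |v_rel|² = 194;  v_rel·d = (-5)·(-7) + (-13)·(-12) = 191
194·t² − 382·t + 112 = 0  ⇒  m = 191² − 194·112 = 14753
m = 14753 > 0,  v_rel·d = 191 > 0  ⇒  inside

inside=yes margin=14753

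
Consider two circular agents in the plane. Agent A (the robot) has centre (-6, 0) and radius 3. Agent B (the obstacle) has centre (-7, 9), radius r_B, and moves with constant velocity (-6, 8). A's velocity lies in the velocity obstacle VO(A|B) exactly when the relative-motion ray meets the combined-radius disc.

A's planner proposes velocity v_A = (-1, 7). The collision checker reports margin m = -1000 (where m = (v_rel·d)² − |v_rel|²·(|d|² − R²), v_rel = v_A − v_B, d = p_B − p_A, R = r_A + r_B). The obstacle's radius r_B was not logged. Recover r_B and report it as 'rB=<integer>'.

m = -1000
d = (-1, 9);  v_rel = (5, -1),  |v_rel|² = 26
v_rel×d = (5)·(9) − (-1)·(-1) = 44
since m = R²·26 − 44²:  R² = (1936 + -1000) / 26 = 36
R = √36 = 6  ⇒  r_B = 6 − 3 = 3

rB=3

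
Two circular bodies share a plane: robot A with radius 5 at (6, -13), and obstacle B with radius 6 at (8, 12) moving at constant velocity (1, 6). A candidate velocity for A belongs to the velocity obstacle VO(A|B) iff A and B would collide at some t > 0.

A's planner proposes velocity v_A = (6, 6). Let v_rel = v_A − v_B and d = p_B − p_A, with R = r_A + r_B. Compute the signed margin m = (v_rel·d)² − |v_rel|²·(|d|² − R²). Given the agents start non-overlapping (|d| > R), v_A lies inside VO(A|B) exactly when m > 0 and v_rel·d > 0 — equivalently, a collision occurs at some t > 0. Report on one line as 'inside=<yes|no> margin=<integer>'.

d = (2, 25),  |d|² = 629;  R = 5+6 = 11,  c = 629−11² = 508
v_rel = (5, 0),  |v_rel|² = 25;  v_rel·d = (5)·(2) + (0)·(25) = 10
25·t² − 20·t + 508 = 0  ⇒  m = 10² − 25·508 = -12600
m = -12600 < 0,  v_rel·d = 10 > 0  ⇒  outside

inside=no margin=-12600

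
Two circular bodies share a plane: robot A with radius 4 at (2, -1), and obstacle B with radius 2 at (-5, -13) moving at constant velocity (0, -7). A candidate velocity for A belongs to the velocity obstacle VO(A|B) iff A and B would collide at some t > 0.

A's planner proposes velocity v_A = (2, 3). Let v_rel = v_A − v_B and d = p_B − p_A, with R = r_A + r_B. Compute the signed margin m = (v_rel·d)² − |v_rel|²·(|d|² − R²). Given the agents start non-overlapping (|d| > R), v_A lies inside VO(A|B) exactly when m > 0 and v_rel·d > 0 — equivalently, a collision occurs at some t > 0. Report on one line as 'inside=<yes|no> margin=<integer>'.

d = (-7, -12),  |d|² = 193;  R = 4+2 = 6,  c = 193−6² = 157
v_rel = (2, 10),  |v_rel|² = 104;  v_rel·d = (2)·(-7) + (10)·(-12) = -134
104·t² + 268·t + 157 = 0  ⇒  m = (-134)² − 104·157 = 1628
m = 1628 > 0,  v_rel·d = -134 < 0  ⇒  outside

inside=no margin=1628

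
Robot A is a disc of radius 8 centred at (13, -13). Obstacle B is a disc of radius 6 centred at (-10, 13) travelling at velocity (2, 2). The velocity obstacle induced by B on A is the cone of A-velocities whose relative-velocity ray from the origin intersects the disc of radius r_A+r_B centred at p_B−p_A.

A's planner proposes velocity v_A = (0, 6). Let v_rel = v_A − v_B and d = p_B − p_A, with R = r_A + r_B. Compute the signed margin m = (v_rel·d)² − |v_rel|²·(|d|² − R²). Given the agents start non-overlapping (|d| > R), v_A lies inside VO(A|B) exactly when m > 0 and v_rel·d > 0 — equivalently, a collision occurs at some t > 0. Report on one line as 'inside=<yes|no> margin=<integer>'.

d = (-23, 26),  |d|² = 1205;  R = 8+6 = 14,  c = 1205−14² = 1009
v_rel = (-2, 4),  |v_rel|² = 20;  v_rel·d = (-2)·(-23) + (4)·(26) = 150
20·t² − 300·t + 1009 = 0  ⇒  m = 150² − 20·1009 = 2320
m = 2320 > 0,  v_rel·d = 150 > 0  ⇒  inside

inside=yes margin=2320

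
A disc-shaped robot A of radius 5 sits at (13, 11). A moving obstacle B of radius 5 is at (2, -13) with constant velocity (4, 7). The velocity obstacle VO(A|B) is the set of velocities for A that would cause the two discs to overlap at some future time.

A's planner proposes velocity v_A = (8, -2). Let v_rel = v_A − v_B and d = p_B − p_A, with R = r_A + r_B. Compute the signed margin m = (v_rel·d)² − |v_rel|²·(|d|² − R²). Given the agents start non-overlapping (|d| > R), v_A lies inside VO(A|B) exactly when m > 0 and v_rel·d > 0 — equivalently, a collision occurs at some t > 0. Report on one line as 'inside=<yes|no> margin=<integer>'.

d = (-11, -24),  |d|² = 697;  R = 5+5 = 10,  c = 697−10² = 597
v_rel = (4, -9),  |v_rel|² = 97;  v_rel·d = (4)·(-11) + (-9)·(-24) = 172
97·t² − 344·t + 597 = 0  ⇒  m = 172² − 97·597 = -28325
m = -28325 < 0,  v_rel·d = 172 > 0  ⇒  outside

inside=no margin=-28325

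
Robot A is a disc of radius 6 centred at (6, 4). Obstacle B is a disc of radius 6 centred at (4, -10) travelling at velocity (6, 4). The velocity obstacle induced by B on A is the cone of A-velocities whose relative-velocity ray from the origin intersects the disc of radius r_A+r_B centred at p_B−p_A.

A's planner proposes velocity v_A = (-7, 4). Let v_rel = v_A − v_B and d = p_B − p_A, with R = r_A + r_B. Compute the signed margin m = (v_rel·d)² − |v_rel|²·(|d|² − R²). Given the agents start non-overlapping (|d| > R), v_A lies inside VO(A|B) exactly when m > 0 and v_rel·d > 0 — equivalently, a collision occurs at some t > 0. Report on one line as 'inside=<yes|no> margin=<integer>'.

d = (-2, -14),  |d|² = 200;  R = 6+6 = 12,  c = 200−12² = 56
v_rel = (-13, 0),  |v_rel|² = 169;  v_rel·d = (-13)·(-2) + (0)·(-14) = 26
169·t² − 52·t + 56 = 0  ⇒  m = 26² − 169·56 = -8788
m = -8788 < 0,  v_rel·d = 26 > 0  ⇒  outside

inside=no margin=-8788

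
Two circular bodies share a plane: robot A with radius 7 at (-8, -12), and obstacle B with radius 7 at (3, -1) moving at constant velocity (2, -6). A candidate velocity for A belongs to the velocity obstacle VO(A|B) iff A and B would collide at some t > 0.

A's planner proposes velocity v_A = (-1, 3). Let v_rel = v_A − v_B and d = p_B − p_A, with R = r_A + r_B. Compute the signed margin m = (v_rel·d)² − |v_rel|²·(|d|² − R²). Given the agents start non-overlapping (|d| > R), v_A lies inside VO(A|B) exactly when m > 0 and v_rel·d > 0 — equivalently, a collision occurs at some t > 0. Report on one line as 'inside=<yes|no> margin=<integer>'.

d = (11, 11),  |d|² = 242;  R = 7+7 = 14,  c = 242−14² = 46
v_rel = (-3, 9),  |v_rel|² = 90;  v_rel·d = (-3)·(11) + (9)·(11) = 66
90·t² − 132·t + 46 = 0  ⇒  m = 66² − 90·46 = 216
m = 216 > 0,  v_rel·d = 66 > 0  ⇒  inside

inside=yes margin=216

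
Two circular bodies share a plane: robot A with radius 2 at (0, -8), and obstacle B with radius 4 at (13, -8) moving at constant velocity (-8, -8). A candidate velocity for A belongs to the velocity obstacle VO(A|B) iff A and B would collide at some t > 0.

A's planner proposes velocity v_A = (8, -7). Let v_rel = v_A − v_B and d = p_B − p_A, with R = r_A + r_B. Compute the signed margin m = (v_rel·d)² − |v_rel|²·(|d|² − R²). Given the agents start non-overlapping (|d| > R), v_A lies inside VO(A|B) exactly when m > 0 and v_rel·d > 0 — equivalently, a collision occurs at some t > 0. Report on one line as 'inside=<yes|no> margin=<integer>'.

d = (13, 0),  |d|² = 169;  R = 2+4 = 6,  c = 169−6² = 133
v_rel = (16, 1),  |v_rel|² = 257;  v_rel·d = (16)·(13) + (1)·(0) = 208
257·t² − 416·t + 133 = 0  ⇒  m = 208² − 257·133 = 9083
m = 9083 > 0,  v_rel·d = 208 > 0  ⇒  inside

inside=yes margin=9083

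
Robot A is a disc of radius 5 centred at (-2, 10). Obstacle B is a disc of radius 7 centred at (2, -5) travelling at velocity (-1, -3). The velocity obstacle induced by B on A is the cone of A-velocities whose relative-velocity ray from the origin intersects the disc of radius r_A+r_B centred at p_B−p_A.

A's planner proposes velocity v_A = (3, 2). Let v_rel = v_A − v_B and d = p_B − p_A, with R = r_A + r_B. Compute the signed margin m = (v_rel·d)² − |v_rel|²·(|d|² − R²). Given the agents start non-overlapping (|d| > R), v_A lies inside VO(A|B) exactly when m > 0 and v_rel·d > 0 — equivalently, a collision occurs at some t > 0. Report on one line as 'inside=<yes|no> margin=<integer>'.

d = (4, -15),  |d|² = 241;  R = 5+7 = 12,  c = 241−12² = 97
v_rel = (4, 5),  |v_rel|² = 41;  v_rel·d = (4)·(4) + (5)·(-15) = -59
41·t² + 118·t + 97 = 0  ⇒  m = (-59)² − 41·97 = -496
m = -496 < 0,  v_rel·d = -59 < 0  ⇒  outside

inside=no margin=-496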